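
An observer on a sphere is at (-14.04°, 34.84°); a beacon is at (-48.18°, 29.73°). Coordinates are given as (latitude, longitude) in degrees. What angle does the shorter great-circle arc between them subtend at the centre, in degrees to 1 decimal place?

34.4°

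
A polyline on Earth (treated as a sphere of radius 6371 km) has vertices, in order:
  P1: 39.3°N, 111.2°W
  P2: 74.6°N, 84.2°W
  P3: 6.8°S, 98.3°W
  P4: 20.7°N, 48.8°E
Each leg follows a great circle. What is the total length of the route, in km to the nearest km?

Leg P1→P2: central angle 0.6539 rad, distance 4165.8 km.
Leg P2→P3: central angle 1.4287 rad, distance 9102.4 km.
Leg P3→P4: central angle 2.5353 rad, distance 16152.2 km.
Total: 4165.8 + 9102.4 + 16152.2 ≈ 29420 km.

29420 km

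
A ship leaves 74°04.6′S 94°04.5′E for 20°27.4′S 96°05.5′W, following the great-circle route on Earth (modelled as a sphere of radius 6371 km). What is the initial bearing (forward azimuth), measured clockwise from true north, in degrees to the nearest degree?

With φ₁ = -1.2929, φ₂ = -0.3570, Δλ = 2.9642 rad, the forward-azimuth formula gives
θ = atan2( sin Δλ cos φ₂ , cos φ₁ sin φ₂ − sin φ₁ cos φ₂ cos Δλ ) = atan2(0.1654, -0.9827) = 170.45°.
So the initial bearing is 170°.

170°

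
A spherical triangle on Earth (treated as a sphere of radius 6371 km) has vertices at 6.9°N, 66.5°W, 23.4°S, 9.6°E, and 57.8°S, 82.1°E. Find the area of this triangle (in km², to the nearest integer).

Side lengths (central angles): a = 1.0666, b = 2.1570, c = 1.3988 rad; semiperimeter s = 2.3112.
By l'Huilier's theorem, tan(E/4) = √[tan(s/2) tan((s−a)/2) tan((s−b)/2) tan((s−c)/2)], giving spherical excess E = 0.9738 rad.
Area = E·R² = 0.9738 × (6371)² ≈ 39524571 km².

39524571 km²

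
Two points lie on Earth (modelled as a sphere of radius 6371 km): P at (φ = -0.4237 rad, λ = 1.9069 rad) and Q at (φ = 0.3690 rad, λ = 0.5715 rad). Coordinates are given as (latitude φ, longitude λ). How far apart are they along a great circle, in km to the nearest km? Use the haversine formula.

With latitudes φ₁ = -24.276°, φ₂ = 21.142° and longitude difference Δλ = -76.513°:
Haversine: a = sin²(Δφ/2) + cos φ₁ cos φ₂ sin²(Δλ/2) = 0.1490 + (0.9116)(0.9327)(0.3834) = 0.47500.
Central angle c = 2·arcsin(√a) = 1.52077 rad.
Distance = R·c = 6371 × 1.5208 ≈ 9689 km.

9689 km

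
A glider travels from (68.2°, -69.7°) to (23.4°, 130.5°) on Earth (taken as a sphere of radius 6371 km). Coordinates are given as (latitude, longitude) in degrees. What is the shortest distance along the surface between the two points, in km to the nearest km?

Let φ₁ = 1.1903 rad, φ₂ = 0.4084 rad, and Δλ = -2.7890 rad.
cos c = sin φ₁ sin φ₂ + cos φ₁ cos φ₂ cos Δλ = (0.9285)(0.3971) + (0.3714)(0.9178)(-0.9385) = 0.04888,
so c = arccos(0.04888) = 1.52189 rad.
Distance = R·c = 6371 × 1.5219 ≈ 9696 km.

9696 km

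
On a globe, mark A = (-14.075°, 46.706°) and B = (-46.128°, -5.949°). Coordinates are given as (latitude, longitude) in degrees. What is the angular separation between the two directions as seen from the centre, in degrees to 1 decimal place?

With latitudes φ₁ = -14.075°, φ₂ = -46.128° and longitude difference Δλ = -52.655°:
Haversine: a = sin²(Δφ/2) + cos φ₁ cos φ₂ sin²(Δλ/2) = 0.0762 + (0.9700)(0.6930)(0.1967) = 0.20845.
Central angle c = 2·arcsin(√a) = 0.94825 rad.
So the angular separation is 54.3°.

54.3°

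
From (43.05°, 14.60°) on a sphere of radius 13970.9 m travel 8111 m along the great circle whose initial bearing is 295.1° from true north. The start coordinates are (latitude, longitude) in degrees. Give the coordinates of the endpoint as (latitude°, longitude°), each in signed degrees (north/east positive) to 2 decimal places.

47.80°, -33.09°

Angular distance δ = d/R = 8111/13970.9 = 0.58056 rad; initial bearing θ = 5.1505 rad.
sin φ₂ = sin φ₁ cos δ + cos φ₁ sin δ cos θ = (0.6826)(0.8362) + (0.7308)(0.5485)(0.4242) = 0.7408, so φ₂ = 47.80°.
Δλ = atan2(sin θ sin δ cos φ₁, cos δ − sin φ₁ sin φ₂) = atan2(-0.3630, 0.3304) = -47.685°.
λ₂ = 14.600° − 47.685° = -33.09°.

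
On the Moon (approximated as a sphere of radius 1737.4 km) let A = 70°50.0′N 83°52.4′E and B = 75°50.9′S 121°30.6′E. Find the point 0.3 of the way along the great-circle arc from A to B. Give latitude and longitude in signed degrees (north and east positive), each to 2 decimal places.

26.91°, 96.85°

Central angle δ = 2.5912 rad. Interpolating on the sphere with fraction f = 0.3:
P = [sin((1−f)δ)·A + sin(fδ)·B] / sin δ = 1.8559·A + 1.3411·B in Cartesian coordinates,
giving P = (-0.1063, 0.8854, 0.4525), i.e. latitude 26.91°, longitude 96.85°.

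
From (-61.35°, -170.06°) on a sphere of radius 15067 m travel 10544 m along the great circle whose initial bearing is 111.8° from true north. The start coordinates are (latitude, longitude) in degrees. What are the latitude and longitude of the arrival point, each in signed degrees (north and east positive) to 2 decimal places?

-51.81°, -94.76°

Angular distance δ = d/R = 10544/15067 = 0.69981 rad; initial bearing θ = 1.9513 rad.
sin φ₂ = sin φ₁ cos δ + cos φ₁ sin δ cos θ = (-0.8776)(0.7650) + (0.4795)(0.6441)(-0.3714) = -0.7860, so φ₂ = -51.81°.
Δλ = atan2(sin θ sin δ cos φ₁, cos δ − sin φ₁ sin φ₂) = atan2(0.2867, 0.0752) = 75.302°.
λ₂ = -170.060° + 75.302° = -94.76°.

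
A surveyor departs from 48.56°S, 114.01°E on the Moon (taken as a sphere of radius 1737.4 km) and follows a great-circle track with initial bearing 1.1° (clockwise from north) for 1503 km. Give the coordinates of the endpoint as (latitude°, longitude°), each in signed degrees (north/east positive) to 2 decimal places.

Angular distance δ = d/R = 1503/1737.4 = 0.86509 rad; initial bearing θ = 0.0192 rad.
sin φ₂ = sin φ₁ cos δ + cos φ₁ sin δ cos θ = (-0.7496)(0.6486) + (0.6618)(0.7612)(0.9998) = 0.0175, so φ₂ = 1.00°.
Δλ = atan2(sin θ sin δ cos φ₁, cos δ − sin φ₁ sin φ₂) = atan2(0.0097, 0.6617) = 0.837°.
λ₂ = 114.010° + 0.837° = 114.85°.

1.00°, 114.85°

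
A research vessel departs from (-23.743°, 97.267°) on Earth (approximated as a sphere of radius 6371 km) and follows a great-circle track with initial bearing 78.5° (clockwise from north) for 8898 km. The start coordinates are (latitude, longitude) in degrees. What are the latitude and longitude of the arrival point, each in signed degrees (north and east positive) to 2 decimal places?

Angular distance δ = d/R = 8898/6371 = 1.39664 rad; initial bearing θ = 1.3701 rad.
sin φ₂ = sin φ₁ cos δ + cos φ₁ sin δ cos θ = (-0.4026)(0.1733) + (0.9154)(0.9849)(0.1994) = 0.1100, so φ₂ = 6.31°.
Δλ = atan2(sin θ sin δ cos φ₁, cos δ − sin φ₁ sin φ₂) = atan2(0.8834, 0.2176) = 76.165°.
λ₂ = 97.267° + 76.165° = 173.43°.

6.31°, 173.43°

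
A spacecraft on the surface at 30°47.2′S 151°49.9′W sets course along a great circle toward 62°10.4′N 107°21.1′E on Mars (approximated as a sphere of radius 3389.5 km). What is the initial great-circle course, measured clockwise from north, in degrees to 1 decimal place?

Δλ = -100.817° = -1.7596 rad.
y = sin Δλ · cos φ₂ = (-0.9822)(0.4668) = -0.4585
x = cos φ₁ sin φ₂ − sin φ₁ cos φ₂ cos Δλ = (0.8591)(0.8844) − (-0.5118)(0.4668)(-0.1877) = 0.7149
θ = atan2(y, x) = -32.67°; adding 360° gives 327.3°.

327.3°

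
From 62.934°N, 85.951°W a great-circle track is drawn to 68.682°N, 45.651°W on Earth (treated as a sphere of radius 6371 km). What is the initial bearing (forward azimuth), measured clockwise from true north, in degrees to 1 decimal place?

With φ₁ = 1.0984, φ₂ = 1.1987, Δλ = 0.7034 rad, the forward-azimuth formula gives
θ = atan2( sin Δλ cos φ₂ , cos φ₁ sin φ₂ − sin φ₁ cos φ₂ cos Δλ ) = atan2(0.2351, 0.1770) = 53.03°.
So the initial bearing is 53.0°.

53.0°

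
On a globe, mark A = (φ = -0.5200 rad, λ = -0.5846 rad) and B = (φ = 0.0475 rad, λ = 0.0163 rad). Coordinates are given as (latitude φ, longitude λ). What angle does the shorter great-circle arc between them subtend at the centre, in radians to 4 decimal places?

Let φ₁ = -0.5200 rad, φ₂ = 0.0475 rad, and Δλ = 0.6009 rad.
Haversine: a = sin²(Δφ/2) + cos φ₁ cos φ₂ sin²(Δλ/2) = 0.0784 + (0.8678)(0.9989)(0.0876) = 0.15430.
Central angle c = 2·arcsin(√a) = 0.80737 rad.
So the angular separation is 0.8074 rad.

0.8074 rad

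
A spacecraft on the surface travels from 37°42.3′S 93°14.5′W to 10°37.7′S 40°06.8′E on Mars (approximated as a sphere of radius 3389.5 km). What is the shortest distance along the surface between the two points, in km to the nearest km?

In radians: φ₁ = -0.6581, φ₂ = -0.1855, Δλ = 133.355° = 2.3275 rad.
cos c = sin φ₁ sin φ₂ + cos φ₁ cos φ₂ cos Δλ = (-0.6116)(-0.1844) + (0.7912)(0.9828)(-0.6865) = -0.42103,
so c = arccos(-0.42103) = 2.00538 rad.
Distance = R·c = 3389.5 × 2.0054 ≈ 6797 km.

6797 km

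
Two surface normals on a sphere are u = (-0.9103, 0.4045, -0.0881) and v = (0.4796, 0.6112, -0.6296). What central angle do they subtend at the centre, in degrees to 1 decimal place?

u·v = -0.1339; |u| = 1.0000, |v| = 1.0000.
cos θ = (u·v)/(|u||v|) = -0.1339, so θ = 97.7°.

97.7°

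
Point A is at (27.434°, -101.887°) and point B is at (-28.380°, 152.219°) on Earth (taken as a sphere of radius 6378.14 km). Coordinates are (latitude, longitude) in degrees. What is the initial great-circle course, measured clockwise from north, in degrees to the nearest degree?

Δλ = -105.894° = -1.8482 rad.
y = sin Δλ · cos φ₂ = (-0.9618)(0.8798) = -0.8462
x = cos φ₁ sin φ₂ − sin φ₁ cos φ₂ cos Δλ = (0.8875)(-0.4753) − (0.4607)(0.8798)(-0.2739) = -0.3109
θ = atan2(y, x) = -110.17°; adding 360° gives 250°.

250°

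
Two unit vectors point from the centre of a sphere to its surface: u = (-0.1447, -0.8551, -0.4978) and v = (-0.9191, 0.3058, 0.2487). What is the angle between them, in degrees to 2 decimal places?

104.61°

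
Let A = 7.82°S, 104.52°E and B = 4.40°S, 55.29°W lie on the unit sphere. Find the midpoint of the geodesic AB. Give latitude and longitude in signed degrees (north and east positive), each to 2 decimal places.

Central angle δ = 2.7304 rad. Interpolating on the sphere with fraction f = 0.5:
P = [sin((1−f)δ)·A + sin(fδ)·B] / sin δ = 2.4492·A + 2.4492·B in Cartesian coordinates,
giving P = (0.7822, 0.3415, -0.5211), i.e. latitude -31.41°, longitude 23.59°.

-31.41°, 23.59°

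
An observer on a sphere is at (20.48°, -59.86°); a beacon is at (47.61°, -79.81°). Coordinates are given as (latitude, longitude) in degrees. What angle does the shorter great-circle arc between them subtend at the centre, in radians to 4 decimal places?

0.5509 rad

With latitudes φ₁ = 20.480°, φ₂ = 47.610° and longitude difference Δλ = -19.950°:
Haversine: a = sin²(Δφ/2) + cos φ₁ cos φ₂ sin²(Δλ/2) = 0.0550 + (0.9368)(0.6742)(0.0300) = 0.07396.
Central angle c = 2·arcsin(√a) = 0.55086 rad.
So the angular separation is 0.5509 rad.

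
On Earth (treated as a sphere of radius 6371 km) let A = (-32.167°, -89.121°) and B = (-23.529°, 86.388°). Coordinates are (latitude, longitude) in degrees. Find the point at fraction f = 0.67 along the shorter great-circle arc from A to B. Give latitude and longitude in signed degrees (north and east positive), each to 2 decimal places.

The central angle between A and B is δ = 2.1666 rad.
With f = 0.67, the slerp weights are sin((1−f)δ)/sin δ = 0.7921 and sin(fδ)/sin δ = 1.1996.
Weighted sum of the unit vectors: (0.7921)·(0.0130,-0.8464,-0.5324) + (1.1996)·(0.0578,0.9150,-0.3992) = (0.0796, 0.4273, -0.9006).
Converting back: φ = atan2(z, √(x²+y²)) = -64.24°, λ = atan2(y, x) = 79.45°.

-64.24°, 79.45°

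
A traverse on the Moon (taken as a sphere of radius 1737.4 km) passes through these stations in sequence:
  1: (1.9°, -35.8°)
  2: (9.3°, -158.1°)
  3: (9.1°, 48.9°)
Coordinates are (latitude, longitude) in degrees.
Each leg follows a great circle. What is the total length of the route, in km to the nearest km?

8153 km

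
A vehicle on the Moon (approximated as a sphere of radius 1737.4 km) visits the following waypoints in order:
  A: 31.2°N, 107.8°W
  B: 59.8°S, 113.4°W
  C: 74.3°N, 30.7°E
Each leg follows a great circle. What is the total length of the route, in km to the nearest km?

Leg A→B: central angle 1.5903 rad, distance 2763.0 km.
Leg B→C: central angle 2.8002 rad, distance 4865.1 km.
Total: 2763.0 + 4865.1 ≈ 7628 km.

7628 km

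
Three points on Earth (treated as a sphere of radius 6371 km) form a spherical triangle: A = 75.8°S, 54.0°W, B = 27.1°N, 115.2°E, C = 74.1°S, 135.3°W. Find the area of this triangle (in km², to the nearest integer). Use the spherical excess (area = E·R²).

Side lengths (central angles): a = 2.1171, b = 0.3407, c = 2.2865 rad; semiperimeter s = 2.3721.
By l'Huilier's theorem, tan(E/4) = √[tan(s/2) tan((s−a)/2) tan((s−b)/2) tan((s−c)/2)], giving spherical excess E = 0.5875 rad.
Area = E·R² = 0.5875 × (6371)² ≈ 23844871 km².

23844871 km²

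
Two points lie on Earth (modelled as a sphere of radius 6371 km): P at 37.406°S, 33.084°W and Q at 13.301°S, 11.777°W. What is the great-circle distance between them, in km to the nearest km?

3412 km

Let φ₁ = -0.6529 rad, φ₂ = -0.2321 rad, and Δλ = 0.3719 rad.
Haversine: a = sin²(Δφ/2) + cos φ₁ cos φ₂ sin²(Δλ/2) = 0.0436 + (0.7944)(0.9732)(0.0342) = 0.07002.
Central angle c = 2·arcsin(√a) = 0.53561 rad.
Distance = R·c = 6371 × 0.5356 ≈ 3412 km.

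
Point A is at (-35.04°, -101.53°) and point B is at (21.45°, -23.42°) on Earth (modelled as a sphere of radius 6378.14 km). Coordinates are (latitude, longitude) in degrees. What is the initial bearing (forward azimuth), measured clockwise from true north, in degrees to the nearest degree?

Δλ = 78.110° = 1.3633 rad.
y = sin Δλ · cos φ₂ = (0.9785)(0.9307) = 0.9108
x = cos φ₁ sin φ₂ − sin φ₁ cos φ₂ cos Δλ = (0.8188)(0.3657) − (-0.5741)(0.9307)(0.2060) = 0.4095
θ = atan2(y, x) = 65.79°, so the bearing is 66°.

66°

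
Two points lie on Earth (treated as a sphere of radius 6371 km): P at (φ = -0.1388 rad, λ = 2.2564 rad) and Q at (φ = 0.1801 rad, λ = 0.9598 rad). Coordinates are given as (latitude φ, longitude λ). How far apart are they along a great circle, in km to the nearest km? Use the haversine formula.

8470 km

With latitudes φ₁ = -7.953°, φ₂ = 10.319° and longitude difference Δλ = -74.290°:
Haversine: a = sin²(Δφ/2) + cos φ₁ cos φ₂ sin²(Δλ/2) = 0.0252 + (0.9904)(0.9838)(0.3646) = 0.38048.
Central angle c = 2·arcsin(√a) = 1.32941 rad.
Distance = R·c = 6371 × 1.3294 ≈ 8470 km.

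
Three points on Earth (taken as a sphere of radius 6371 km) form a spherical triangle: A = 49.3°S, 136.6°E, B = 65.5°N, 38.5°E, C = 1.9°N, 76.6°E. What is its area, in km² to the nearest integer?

26209608 km²

Side lengths (central angles): a = 1.2065, b = 1.2653, c = 2.3862 rad; semiperimeter s = 2.4290.
By l'Huilier's theorem, tan(E/4) = √[tan(s/2) tan((s−a)/2) tan((s−b)/2) tan((s−c)/2)], giving spherical excess E = 0.6457 rad.
Area = E·R² = 0.6457 × (6371)² ≈ 26209608 km².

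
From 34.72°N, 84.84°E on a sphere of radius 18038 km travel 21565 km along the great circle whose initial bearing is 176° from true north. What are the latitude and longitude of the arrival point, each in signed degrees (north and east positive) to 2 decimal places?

-33.65°, 89.31°

Angular distance δ = d/R = 21565/18038 = 1.19553 rad; initial bearing θ = 3.0718 rad.
sin φ₂ = sin φ₁ cos δ + cos φ₁ sin δ cos θ = (0.5696)(0.3665) + (0.8219)(0.9304)(-0.9976) = -0.5541, so φ₂ = -33.65°.
Δλ = atan2(sin θ sin δ cos φ₁, cos δ − sin φ₁ sin φ₂) = atan2(0.0533, 0.6821) = 4.472°.
λ₂ = 84.840° + 4.472° = 89.31°.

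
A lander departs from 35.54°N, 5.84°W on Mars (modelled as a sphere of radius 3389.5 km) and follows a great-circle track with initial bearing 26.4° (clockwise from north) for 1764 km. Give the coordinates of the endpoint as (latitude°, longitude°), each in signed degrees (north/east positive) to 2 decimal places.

60.08°, 20.47°

Angular distance δ = d/R = 1764/3389.5 = 0.52043 rad; initial bearing θ = 0.4608 rad.
sin φ₂ = sin φ₁ cos δ + cos φ₁ sin δ cos θ = (0.5813)(0.8676) + (0.8137)(0.4973)(0.8957) = 0.8667, so φ₂ = 60.08°.
Δλ = atan2(sin θ sin δ cos φ₁, cos δ − sin φ₁ sin φ₂) = atan2(0.1799, 0.3638) = 26.314°.
λ₂ = -5.840° + 26.314° = 20.47°.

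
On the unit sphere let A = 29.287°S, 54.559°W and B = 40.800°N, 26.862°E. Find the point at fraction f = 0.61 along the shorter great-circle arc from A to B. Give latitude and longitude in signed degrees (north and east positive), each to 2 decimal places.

Central angle δ = 1.7938 rad. Interpolating on the sphere with fraction f = 0.61:
P = [sin((1−f)δ)·A + sin(fδ)·B] / sin δ = 0.6602·A + 0.9111·B in Cartesian coordinates,
giving P = (0.9492, -0.1575, 0.2724), i.e. latitude 15.81°, longitude -9.42°.

15.81°, -9.42°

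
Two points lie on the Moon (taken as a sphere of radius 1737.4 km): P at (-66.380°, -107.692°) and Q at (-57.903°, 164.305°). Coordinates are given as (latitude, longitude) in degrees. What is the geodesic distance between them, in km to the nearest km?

1165 km

With latitudes φ₁ = -66.380°, φ₂ = -57.903° and longitude difference Δλ = -88.003°:
Haversine: a = sin²(Δφ/2) + cos φ₁ cos φ₂ sin²(Δλ/2) = 0.0055 + (0.4007)(0.5314)(0.4826) = 0.10820.
Central angle c = 2·arcsin(√a) = 0.67036 rad.
Distance = R·c = 1737.4 × 0.6704 ≈ 1165 km.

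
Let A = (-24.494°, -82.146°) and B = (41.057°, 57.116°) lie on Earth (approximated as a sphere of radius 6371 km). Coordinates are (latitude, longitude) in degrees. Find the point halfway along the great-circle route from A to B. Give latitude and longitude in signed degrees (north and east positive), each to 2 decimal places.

The central angle between A and B is δ = 2.4853 rad.
With f = 0.5, the slerp weights are sin((1−f)δ)/sin δ = 1.5513 and sin(fδ)/sin δ = 1.5513.
Weighted sum of the unit vectors: (1.5513)·(0.1244,-0.9015,-0.4146) + (1.5513)·(0.4094,0.6332,0.6568) = (0.8280, -0.4161, 0.3758).
Converting back: φ = atan2(z, √(x²+y²)) = 22.07°, λ = atan2(y, x) = -26.68°.

22.07°, -26.68°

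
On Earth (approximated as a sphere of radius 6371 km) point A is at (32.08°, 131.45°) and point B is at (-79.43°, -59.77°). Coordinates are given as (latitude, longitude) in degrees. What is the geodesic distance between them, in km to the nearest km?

Let φ₁ = 0.5599 rad, φ₂ = -1.3863 rad, and Δλ = 2.9458 rad.
Haversine: a = sin²(Δφ/2) + cos φ₁ cos φ₂ sin²(Δλ/2) = 0.6833 + (0.8473)(0.1834)(0.9904) = 0.83727.
Central angle c = 2·arcsin(√a) = 2.31115 rad.
Distance = R·c = 6371 × 2.3111 ≈ 14724 km.

14724 km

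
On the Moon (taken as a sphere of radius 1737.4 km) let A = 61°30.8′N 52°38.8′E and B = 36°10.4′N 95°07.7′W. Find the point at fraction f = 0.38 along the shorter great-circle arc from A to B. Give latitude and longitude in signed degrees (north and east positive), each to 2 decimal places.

The central angle between A and B is δ = 1.3765 rad.
With f = 0.38, the slerp weights are sin((1−f)δ)/sin δ = 0.7680 and sin(fδ)/sin δ = 0.5091.
Weighted sum of the unit vectors: (0.7680)·(0.2894,0.3791,0.8789) + (0.5091)·(-0.0722,-0.8040,0.5902) = (0.1855, -0.1182, 0.9755).
Converting back: φ = atan2(z, √(x²+y²)) = 77.29°, λ = atan2(y, x) = -32.50°.

77.29°, -32.50°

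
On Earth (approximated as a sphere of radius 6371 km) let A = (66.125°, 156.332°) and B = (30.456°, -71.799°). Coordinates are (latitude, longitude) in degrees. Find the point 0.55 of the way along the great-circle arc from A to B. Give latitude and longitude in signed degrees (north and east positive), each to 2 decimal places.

The central angle between A and B is δ = 1.3381 rad.
With f = 0.55, the slerp weights are sin((1−f)δ)/sin δ = 0.5821 and sin(fδ)/sin δ = 0.6899.
Weighted sum of the unit vectors: (0.5821)·(-0.3707,0.1625,0.9144) + (0.6899)·(0.2693,-0.8189,0.5069) = (-0.0300, -0.4704, 0.8820).
Converting back: φ = atan2(z, √(x²+y²)) = 61.88°, λ = atan2(y, x) = -93.65°.

61.88°, -93.65°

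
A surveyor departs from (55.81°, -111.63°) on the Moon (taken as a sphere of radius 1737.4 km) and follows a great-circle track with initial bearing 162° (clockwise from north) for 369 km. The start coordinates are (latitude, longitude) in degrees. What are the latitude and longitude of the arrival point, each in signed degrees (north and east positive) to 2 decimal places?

44.10°, -106.43°

Angular distance δ = d/R = 369/1737.4 = 0.21239 rad; initial bearing θ = 2.8274 rad.
sin φ₂ = sin φ₁ cos δ + cos φ₁ sin δ cos θ = (0.8272)(0.9775) + (0.5619)(0.2108)(-0.9511) = 0.6959, so φ₂ = 44.10°.
Δλ = atan2(sin θ sin δ cos φ₁, cos δ − sin φ₁ sin φ₂) = atan2(0.0366, 0.4019) = 5.204°.
λ₂ = -111.630° + 5.204° = -106.43°.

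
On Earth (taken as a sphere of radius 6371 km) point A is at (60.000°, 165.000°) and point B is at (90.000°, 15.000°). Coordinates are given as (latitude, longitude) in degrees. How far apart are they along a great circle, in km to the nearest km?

3336 km

In radians: φ₁ = 1.0472, φ₂ = 1.5708, Δλ = -150.000° = -2.6180 rad.
Haversine: a = sin²(Δφ/2) + cos φ₁ cos φ₂ sin²(Δλ/2) = 0.0670 + (0.5000)(0.0000)(0.9330) = 0.06699.
Central angle c = 2·arcsin(√a) = 0.52360 rad.
Distance = R·c = 6371 × 0.5236 ≈ 3336 km.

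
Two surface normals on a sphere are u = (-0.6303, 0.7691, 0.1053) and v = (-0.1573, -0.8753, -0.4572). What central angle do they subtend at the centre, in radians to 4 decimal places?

2.2424 rad

u·v = -0.6222; |u| = 0.9999, |v| = 1.0000.
cos θ = (u·v)/(|u||v|) = -0.6223, so θ = 2.2424 rad.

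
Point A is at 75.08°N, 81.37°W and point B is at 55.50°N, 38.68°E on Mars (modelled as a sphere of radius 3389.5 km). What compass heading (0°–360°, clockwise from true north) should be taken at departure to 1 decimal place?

45.2°

With φ₁ = 1.3104, φ₂ = 0.9687, Δλ = 2.0953 rad, the forward-azimuth formula gives
θ = atan2( sin Δλ cos φ₂ , cos φ₁ sin φ₂ − sin φ₁ cos φ₂ cos Δλ ) = atan2(0.4903, 0.4863) = 45.24°.
So the initial bearing is 45.2°.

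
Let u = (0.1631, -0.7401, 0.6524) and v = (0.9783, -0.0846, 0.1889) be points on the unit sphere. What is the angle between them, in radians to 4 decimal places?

1.2181 rad

u·v = 0.3454; |u| = 1.0000, |v| = 1.0000.
cos θ = (u·v)/(|u||v|) = 0.3454, so θ = 1.2181 rad.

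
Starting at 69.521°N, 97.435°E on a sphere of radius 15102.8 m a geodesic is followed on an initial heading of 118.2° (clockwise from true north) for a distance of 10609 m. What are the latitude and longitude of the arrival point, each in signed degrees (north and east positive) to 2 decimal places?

Angular distance δ = d/R = 10609/15102.8 = 0.70245 rad; initial bearing θ = 2.0630 rad.
sin φ₂ = sin φ₁ cos δ + cos φ₁ sin δ cos θ = (0.9368)(0.7633) + (0.3499)(0.6461)(-0.4726) = 0.6082, so φ₂ = 37.46°.
Δλ = atan2(sin θ sin δ cos φ₁, cos δ − sin φ₁ sin φ₂) = atan2(0.1992, 0.1935) = 45.835°.
λ₂ = 97.435° + 45.835° = 143.27°.

37.46°, 143.27°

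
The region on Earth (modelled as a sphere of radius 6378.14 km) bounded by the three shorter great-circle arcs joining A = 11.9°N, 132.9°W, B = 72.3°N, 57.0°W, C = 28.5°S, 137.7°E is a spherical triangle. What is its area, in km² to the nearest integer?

78173757 km²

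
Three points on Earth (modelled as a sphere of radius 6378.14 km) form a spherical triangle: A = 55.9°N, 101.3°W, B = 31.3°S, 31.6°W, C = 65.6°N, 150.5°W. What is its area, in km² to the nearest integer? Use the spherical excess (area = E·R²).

5064665 km²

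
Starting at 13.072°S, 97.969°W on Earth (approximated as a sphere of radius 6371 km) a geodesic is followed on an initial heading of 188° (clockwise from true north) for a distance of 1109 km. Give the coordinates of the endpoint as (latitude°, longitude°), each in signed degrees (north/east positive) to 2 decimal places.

-22.94°, -99.47°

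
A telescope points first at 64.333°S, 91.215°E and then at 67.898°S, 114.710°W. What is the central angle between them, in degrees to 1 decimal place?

46.5°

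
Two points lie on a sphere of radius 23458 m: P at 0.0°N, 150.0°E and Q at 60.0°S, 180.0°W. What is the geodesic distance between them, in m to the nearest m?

26342 m

Let φ₁ = 0.0000 rad, φ₂ = -1.0472 rad, and Δλ = 0.5236 rad.
Haversine: a = sin²(Δφ/2) + cos φ₁ cos φ₂ sin²(Δλ/2) = 0.2500 + (1.0000)(0.5000)(0.0670) = 0.28349.
Central angle c = 2·arcsin(√a) = 1.12296 rad.
Distance = R·c = 23458 × 1.1230 ≈ 26342 m.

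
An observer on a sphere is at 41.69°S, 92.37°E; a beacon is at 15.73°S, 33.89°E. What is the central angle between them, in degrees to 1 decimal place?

56.2°

In radians: φ₁ = -0.7276, φ₂ = -0.2745, Δλ = -58.480° = -1.0207 rad.
cos c = sin φ₁ sin φ₂ + cos φ₁ cos φ₂ cos Δλ = (-0.6651)(-0.2711) + (0.7468)(0.9625)(0.5228) = 0.55609,
so c = arccos(0.55609) = 0.98112 rad.
So the angular separation is 56.2°.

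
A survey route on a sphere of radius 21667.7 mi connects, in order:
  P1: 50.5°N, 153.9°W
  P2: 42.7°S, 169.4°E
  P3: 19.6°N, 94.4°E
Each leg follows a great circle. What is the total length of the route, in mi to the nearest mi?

Leg P1→P2: central angle 1.7198 rad, distance 37264.8 mi.
Leg P2→P3: central angle 1.6191 rad, distance 35082.5 mi.
Total: 37264.8 + 35082.5 ≈ 72347 mi.

72347 mi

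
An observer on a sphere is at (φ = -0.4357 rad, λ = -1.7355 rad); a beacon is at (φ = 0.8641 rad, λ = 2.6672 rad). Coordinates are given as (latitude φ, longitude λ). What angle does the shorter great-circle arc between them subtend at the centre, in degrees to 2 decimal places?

120.02°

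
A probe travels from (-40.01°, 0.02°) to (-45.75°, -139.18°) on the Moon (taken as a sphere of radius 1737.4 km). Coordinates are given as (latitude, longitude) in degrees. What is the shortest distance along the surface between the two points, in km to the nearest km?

In radians: φ₁ = -0.6983, φ₂ = -0.7985, Δλ = -139.200° = -2.4295 rad.
cos c = sin φ₁ sin φ₂ + cos φ₁ cos φ₂ cos Δλ = (-0.6429)(-0.7163) + (0.7659)(0.6978)(-0.7570) = 0.05594,
so c = arccos(0.05594) = 1.51483 rad.
Distance = R·c = 1737.4 × 1.5148 ≈ 2632 km.

2632 km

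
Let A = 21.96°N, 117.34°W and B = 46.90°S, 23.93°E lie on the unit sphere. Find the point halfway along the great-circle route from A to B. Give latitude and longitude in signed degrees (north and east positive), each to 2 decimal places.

-31.48°, -70.04°

The central angle between A and B is δ = 2.4456 rad.
With f = 0.5, the slerp weights are sin((1−f)δ)/sin δ = 1.4662 and sin(fδ)/sin δ = 1.4662.
Weighted sum of the unit vectors: (1.4662)·(-0.4259,-0.8238,0.3740) + (1.4662)·(0.6245,0.2771,-0.7302) = (0.2912, -0.8015, -0.5223).
Converting back: φ = atan2(z, √(x²+y²)) = -31.48°, λ = atan2(y, x) = -70.04°.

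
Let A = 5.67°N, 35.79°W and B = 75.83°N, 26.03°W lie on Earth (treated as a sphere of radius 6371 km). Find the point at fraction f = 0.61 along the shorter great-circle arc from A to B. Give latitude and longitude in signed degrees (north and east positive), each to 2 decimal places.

48.54°, -33.19°

The central angle between A and B is δ = 1.2283 rad.
With f = 0.61, the slerp weights are sin((1−f)δ)/sin δ = 0.4893 and sin(fδ)/sin δ = 0.7231.
Weighted sum of the unit vectors: (0.4893)·(0.8072,-0.5820,0.0988) + (0.7231)·(0.2200,-0.1074,0.9696) = (0.5541, -0.3625, 0.7494).
Converting back: φ = atan2(z, √(x²+y²)) = 48.54°, λ = atan2(y, x) = -33.19°.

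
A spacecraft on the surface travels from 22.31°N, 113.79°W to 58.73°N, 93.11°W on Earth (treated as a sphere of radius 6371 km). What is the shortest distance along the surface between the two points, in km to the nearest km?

With latitudes φ₁ = 22.310°, φ₂ = 58.730° and longitude difference Δλ = 20.680°:
cos c = sin φ₁ sin φ₂ + cos φ₁ cos φ₂ cos Δλ = (0.3796)(0.8547) + (0.9251)(0.5191)(0.9356) = 0.77375,
so c = arccos(0.77375) = 0.68606 rad.
Distance = R·c = 6371 × 0.6861 ≈ 4371 km.

4371 km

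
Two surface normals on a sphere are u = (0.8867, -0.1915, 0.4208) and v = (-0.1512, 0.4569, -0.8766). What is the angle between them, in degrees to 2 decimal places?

126.19°

u·v = -0.5904; |u| = 1.0000, |v| = 1.0000.
cos θ = (u·v)/(|u||v|) = -0.5904, so θ = 126.19°.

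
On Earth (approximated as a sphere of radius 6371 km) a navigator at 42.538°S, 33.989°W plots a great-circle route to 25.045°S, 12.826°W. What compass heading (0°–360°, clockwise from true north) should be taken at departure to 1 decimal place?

With φ₁ = -0.7424, φ₂ = -0.4371, Δλ = 0.3694 rad, the forward-azimuth formula gives
θ = atan2( sin Δλ cos φ₂ , cos φ₁ sin φ₂ − sin φ₁ cos φ₂ cos Δλ ) = atan2(0.3271, 0.2593) = 51.60°.
So the initial bearing is 51.6°.

51.6°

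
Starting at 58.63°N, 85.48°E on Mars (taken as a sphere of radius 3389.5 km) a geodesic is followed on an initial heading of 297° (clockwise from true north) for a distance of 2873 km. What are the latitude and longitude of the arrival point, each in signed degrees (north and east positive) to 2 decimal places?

47.92°, 0.09°

Angular distance δ = d/R = 2873/3389.5 = 0.84762 rad; initial bearing θ = 5.1836 rad.
sin φ₂ = sin φ₁ cos δ + cos φ₁ sin δ cos θ = (0.8538)(0.6618) + (0.5206)(0.7497)(0.4540) = 0.7422, so φ₂ = 47.92°.
Δλ = atan2(sin θ sin δ cos φ₁, cos δ − sin φ₁ sin φ₂) = atan2(-0.3477, 0.0281) = -85.388°.
λ₂ = 85.480° − 85.388° = 0.09°.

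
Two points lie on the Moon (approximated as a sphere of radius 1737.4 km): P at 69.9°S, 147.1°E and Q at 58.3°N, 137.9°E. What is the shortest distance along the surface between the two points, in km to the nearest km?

3893 km

Let φ₁ = -1.2200 rad, φ₂ = 1.0175 rad, and Δλ = -0.1606 rad.
Haversine: a = sin²(Δφ/2) + cos φ₁ cos φ₂ sin²(Δλ/2) = 0.8092 + (0.3437)(0.5255)(0.0064) = 0.81037.
Central angle c = 2·arcsin(√a) = 2.24047 rad.
Distance = R·c = 1737.4 × 2.2405 ≈ 3893 km.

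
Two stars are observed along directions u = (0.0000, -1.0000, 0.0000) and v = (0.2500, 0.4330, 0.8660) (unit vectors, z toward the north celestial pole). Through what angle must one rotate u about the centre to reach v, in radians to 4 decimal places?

2.0186 rad

u·v = -0.4330; |u| = 1.0000, |v| = 1.0000.
cos θ = (u·v)/(|u||v|) = -0.4330, so θ = 2.0186 rad.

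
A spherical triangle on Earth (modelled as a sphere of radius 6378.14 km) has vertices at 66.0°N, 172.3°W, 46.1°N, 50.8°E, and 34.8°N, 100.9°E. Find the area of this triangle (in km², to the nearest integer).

Side lengths (central angles): a = 0.6818, b = 1.0003, c = 1.1014 rad; semiperimeter s = 1.3918.
By l'Huilier's theorem, tan(E/4) = √[tan(s/2) tan((s−a)/2) tan((s−b)/2) tan((s−c)/2)], giving spherical excess E = 0.3778 rad.
Area = E·R² = 0.3778 × (6378.14)² ≈ 15369548 km².

15369548 km²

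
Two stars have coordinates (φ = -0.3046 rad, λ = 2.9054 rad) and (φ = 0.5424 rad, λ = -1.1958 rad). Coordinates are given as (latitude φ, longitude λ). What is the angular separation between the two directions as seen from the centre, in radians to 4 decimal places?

With latitudes φ₁ = -17.452°, φ₂ = 31.077° and longitude difference Δλ = 125.019°:
Haversine: a = sin²(Δφ/2) + cos φ₁ cos φ₂ sin²(Δλ/2) = 0.1689 + (0.9540)(0.8565)(0.7869) = 0.81183.
Central angle c = 2·arcsin(√a) = 2.24422 rad.
So the angular separation is 2.2442 rad.

2.2442 rad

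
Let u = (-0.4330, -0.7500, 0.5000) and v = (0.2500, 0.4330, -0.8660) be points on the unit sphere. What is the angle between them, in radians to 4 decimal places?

2.6180 rad

u·v = -0.8660; |u| = 1.0000, |v| = 1.0000.
cos θ = (u·v)/(|u||v|) = -0.8660, so θ = 2.6180 rad.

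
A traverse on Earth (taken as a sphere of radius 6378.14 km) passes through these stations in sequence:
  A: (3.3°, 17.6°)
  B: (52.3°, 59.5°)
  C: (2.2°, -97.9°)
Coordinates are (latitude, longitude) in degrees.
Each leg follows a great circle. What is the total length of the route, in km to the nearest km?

20290 km

Leg A→B: central angle 1.0472 rad, distance 6679.5 km.
Leg B→C: central angle 2.1339 rad, distance 13610.1 km.
Total: 6679.5 + 13610.1 ≈ 20290 km.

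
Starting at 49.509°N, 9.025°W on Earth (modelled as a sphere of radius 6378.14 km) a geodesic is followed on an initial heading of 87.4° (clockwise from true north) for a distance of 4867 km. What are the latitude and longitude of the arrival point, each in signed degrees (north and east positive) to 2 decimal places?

Angular distance δ = d/R = 4867/6378.14 = 0.76308 rad; initial bearing θ = 1.5254 rad.
sin φ₂ = sin φ₁ cos δ + cos φ₁ sin δ cos θ = (0.7605)(0.7227) + (0.6493)(0.6911)(0.0454) = 0.5700, so φ₂ = 34.75°.
Δλ = atan2(sin θ sin δ cos φ₁, cos δ − sin φ₁ sin φ₂) = atan2(0.4483, 0.2892) = 57.172°.
λ₂ = -9.025° + 57.172° = 48.15°.

34.75°, 48.15°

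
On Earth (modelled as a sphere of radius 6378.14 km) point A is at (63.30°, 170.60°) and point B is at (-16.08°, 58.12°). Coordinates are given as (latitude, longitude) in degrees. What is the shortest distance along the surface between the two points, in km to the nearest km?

12731 km

In radians: φ₁ = 1.1048, φ₂ = -0.2806, Δλ = -112.480° = -1.9631 rad.
Haversine: a = sin²(Δφ/2) + cos φ₁ cos φ₂ sin²(Δλ/2) = 0.4079 + (0.4493)(0.9609)(0.6912) = 0.70626.
Central angle c = 2·arcsin(√a) = 1.99602 rad.
Distance = R·c = 6378.14 × 1.9960 ≈ 12731 km.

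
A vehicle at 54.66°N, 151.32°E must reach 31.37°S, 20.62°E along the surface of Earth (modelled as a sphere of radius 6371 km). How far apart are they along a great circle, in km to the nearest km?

Let φ₁ = 0.9540 rad, φ₂ = -0.5475 rad, and Δλ = -2.2811 rad.
cos c = sin φ₁ sin φ₂ + cos φ₁ cos φ₂ cos Δλ = (0.8157)(-0.5206) + (0.5784)(0.8538)(-0.6521) = -0.74670,
so c = arccos(-0.74670) = 2.41388 rad.
Distance = R·c = 6371 × 2.4139 ≈ 15379 km.

15379 km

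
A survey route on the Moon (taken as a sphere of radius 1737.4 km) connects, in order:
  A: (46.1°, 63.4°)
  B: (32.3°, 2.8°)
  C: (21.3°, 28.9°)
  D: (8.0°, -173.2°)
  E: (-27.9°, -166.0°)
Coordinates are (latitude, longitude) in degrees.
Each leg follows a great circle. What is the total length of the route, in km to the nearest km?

7687 km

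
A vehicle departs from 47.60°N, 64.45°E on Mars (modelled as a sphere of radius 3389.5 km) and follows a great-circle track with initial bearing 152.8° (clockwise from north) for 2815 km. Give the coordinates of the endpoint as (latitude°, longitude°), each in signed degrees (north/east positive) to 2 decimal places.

3.17°, 84.20°

Angular distance δ = d/R = 2815/3389.5 = 0.83051 rad; initial bearing θ = 2.6669 rad.
sin φ₂ = sin φ₁ cos δ + cos φ₁ sin δ cos θ = (0.7385)(0.6745) + (0.6743)(0.7383)(-0.8894) = 0.0553, so φ₂ = 3.17°.
Δλ = atan2(sin θ sin δ cos φ₁, cos δ − sin φ₁ sin φ₂) = atan2(0.2276, 0.6336) = 19.754°.
λ₂ = 64.450° + 19.754° = 84.20°.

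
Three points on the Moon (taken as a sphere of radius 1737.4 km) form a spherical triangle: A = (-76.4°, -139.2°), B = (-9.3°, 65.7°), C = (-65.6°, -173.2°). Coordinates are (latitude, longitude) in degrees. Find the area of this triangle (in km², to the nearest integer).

Side lengths (central angles): a = 1.6342, b = 0.2627, c = 1.6242 rad; semiperimeter s = 1.7606.
By l'Huilier's theorem, tan(E/4) = √[tan(s/2) tan((s−a)/2) tan((s−b)/2) tan((s−c)/2)], giving spherical excess E = 0.2785 rad.
Area = E·R² = 0.2785 × (1737.4)² ≈ 840546 km².

840546 km²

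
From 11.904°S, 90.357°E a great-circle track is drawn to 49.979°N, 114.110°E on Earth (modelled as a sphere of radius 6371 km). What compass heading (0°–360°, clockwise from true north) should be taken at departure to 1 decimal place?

Δλ = 23.753° = 0.4146 rad.
y = sin Δλ · cos φ₂ = (0.4028)(0.6431) = 0.2590
x = cos φ₁ sin φ₂ − sin φ₁ cos φ₂ cos Δλ = (0.9785)(0.7658) − (-0.2063)(0.6431)(0.9153) = 0.8708
θ = atan2(y, x) = 16.57°, so the bearing is 16.6°.

16.6°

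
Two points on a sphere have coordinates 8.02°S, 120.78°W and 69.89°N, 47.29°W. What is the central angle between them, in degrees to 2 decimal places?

91.96°

Let φ₁ = -0.1400 rad, φ₂ = 1.2198 rad, and Δλ = 1.2826 rad.
cos c = sin φ₁ sin φ₂ + cos φ₁ cos φ₂ cos Δλ = (-0.1395)(0.9390) + (0.9902)(0.3438)(0.2842) = -0.03426,
so c = arccos(-0.03426) = 1.60506 rad.
So the angular separation is 91.96°.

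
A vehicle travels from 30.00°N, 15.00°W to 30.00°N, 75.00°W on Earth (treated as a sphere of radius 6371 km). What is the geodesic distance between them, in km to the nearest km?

With latitudes φ₁ = 30.000°, φ₂ = 30.000° and longitude difference Δλ = -60.000°:
cos c = sin φ₁ sin φ₂ + cos φ₁ cos φ₂ cos Δλ = (0.5000)(0.5000) + (0.8660)(0.8660)(0.5000) = 0.62500,
so c = arccos(0.62500) = 0.89566 rad.
Distance = R·c = 6371 × 0.8957 ≈ 5706 km.

5706 km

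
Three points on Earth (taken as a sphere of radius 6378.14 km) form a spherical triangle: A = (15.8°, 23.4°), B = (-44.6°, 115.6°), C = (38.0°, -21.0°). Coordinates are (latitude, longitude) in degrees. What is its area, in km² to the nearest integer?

Side lengths (central angles): a = 2.5680, b = 0.7822, c = 1.7900 rad; semiperimeter s = 2.5701.
By l'Huilier's theorem, tan(E/4) = √[tan(s/2) tan((s−a)/2) tan((s−b)/2) tan((s−c)/2)], giving spherical excess E = 0.1713 rad.
Area = E·R² = 0.1713 × (6378.14)² ≈ 6968526 km².

6968526 km²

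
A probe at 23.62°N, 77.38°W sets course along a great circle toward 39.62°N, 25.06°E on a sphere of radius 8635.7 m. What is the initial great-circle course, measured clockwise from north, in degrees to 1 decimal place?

With φ₁ = 0.4122, φ₂ = 0.6915, Δλ = 1.7879 rad, the forward-azimuth formula gives
θ = atan2( sin Δλ cos φ₂ , cos φ₁ sin φ₂ − sin φ₁ cos φ₂ cos Δλ ) = atan2(0.7522, 0.6508) = 49.14°.
So the initial bearing is 49.1°.

49.1°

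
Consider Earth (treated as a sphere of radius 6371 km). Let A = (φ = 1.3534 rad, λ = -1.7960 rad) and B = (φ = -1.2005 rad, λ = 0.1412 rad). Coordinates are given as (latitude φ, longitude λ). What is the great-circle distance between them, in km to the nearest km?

17764 km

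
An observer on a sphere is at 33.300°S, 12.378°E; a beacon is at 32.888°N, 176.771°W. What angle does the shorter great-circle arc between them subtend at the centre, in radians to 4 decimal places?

In radians: φ₁ = -0.5812, φ₂ = 0.5740, Δλ = 170.851° = 2.9819 rad.
Haversine: a = sin²(Δφ/2) + cos φ₁ cos φ₂ sin²(Δλ/2) = 0.2981 + (0.8358)(0.8397)(0.9936) = 0.99552.
Central angle c = 2·arcsin(√a) = 3.00767 rad.
So the angular separation is 3.0077 rad.

3.0077 rad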